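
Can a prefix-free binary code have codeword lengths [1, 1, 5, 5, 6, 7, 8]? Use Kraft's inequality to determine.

Kraft inequality: Σ 2^(-l_i) ≤ 1 for prefix-free code
Calculating: 2^(-1) + 2^(-1) + 2^(-5) + 2^(-5) + 2^(-6) + 2^(-7) + 2^(-8)
= 0.5 + 0.5 + 0.03125 + 0.03125 + 0.015625 + 0.0078125 + 0.00390625
= 1.0898
Since 1.0898 > 1, prefix-free code does not exist


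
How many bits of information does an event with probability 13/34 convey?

Information content I(x) = -log₂(p(x))
I = -log₂(13/34) = -log₂(0.3824)
I = 1.3870 bits


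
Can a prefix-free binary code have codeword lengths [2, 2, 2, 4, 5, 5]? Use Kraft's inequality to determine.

Kraft inequality: Σ 2^(-l_i) ≤ 1 for prefix-free code
Calculating: 2^(-2) + 2^(-2) + 2^(-2) + 2^(-4) + 2^(-5) + 2^(-5)
= 0.25 + 0.25 + 0.25 + 0.0625 + 0.03125 + 0.03125
= 0.8750
Since 0.8750 ≤ 1, prefix-free code exists


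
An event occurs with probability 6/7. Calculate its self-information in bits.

Information content I(x) = -log₂(p(x))
I = -log₂(6/7) = -log₂(0.8571)
I = 0.2224 bits


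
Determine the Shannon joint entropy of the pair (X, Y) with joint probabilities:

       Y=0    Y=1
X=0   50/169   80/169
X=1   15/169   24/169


H(X,Y) = -Σ p(x,y) log₂ p(x,y)
  p(0,0)=50/169: -0.2959 × log₂(0.2959) = 0.5198
  p(0,1)=80/169: -0.4734 × log₂(0.4734) = 0.5107
  p(1,0)=15/169: -0.0888 × log₂(0.0888) = 0.3101
  p(1,1)=24/169: -0.1420 × log₂(0.1420) = 0.3999
H(X,Y) = 1.7406 bits


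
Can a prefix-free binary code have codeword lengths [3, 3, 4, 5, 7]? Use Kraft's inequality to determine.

Kraft inequality: Σ 2^(-l_i) ≤ 1 for prefix-free code
Calculating: 2^(-3) + 2^(-3) + 2^(-4) + 2^(-5) + 2^(-7)
= 0.125 + 0.125 + 0.0625 + 0.03125 + 0.0078125
= 0.3516
Since 0.3516 ≤ 1, prefix-free code exists


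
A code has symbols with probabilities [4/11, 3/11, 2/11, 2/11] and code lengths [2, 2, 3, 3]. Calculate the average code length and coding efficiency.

Average length L = Σ p_i × l_i = 2.3636 bits
Entropy H = 1.9363 bits
Efficiency η = H/L × 100% = 81.92%


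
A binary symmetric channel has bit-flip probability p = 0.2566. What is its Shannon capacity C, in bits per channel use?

For BSC with error probability p:
C = 1 - H(p) where H(p) is binary entropy
H(0.2566) = -0.2566 × log₂(0.2566) - 0.7434 × log₂(0.7434)
H(p) = 0.8216
C = 1 - 0.8216 = 0.1784 bits/use


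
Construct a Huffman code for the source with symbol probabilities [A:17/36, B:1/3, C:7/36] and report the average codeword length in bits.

Huffman tree construction:
Combine smallest probabilities repeatedly
Resulting codes:
  A: 0 (length 1)
  B: 11 (length 2)
  C: 10 (length 2)
Average length = Σ p(s) × length(s) = 1.5278 bits


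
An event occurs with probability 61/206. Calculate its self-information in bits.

Information content I(x) = -log₂(p(x))
I = -log₂(61/206) = -log₂(0.2961)
I = 1.7558 bits


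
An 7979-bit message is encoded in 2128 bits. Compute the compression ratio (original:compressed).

Compression ratio = Original / Compressed
= 7979 / 2128 = 3.75:1


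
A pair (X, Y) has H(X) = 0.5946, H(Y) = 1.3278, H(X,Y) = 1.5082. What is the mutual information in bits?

I(X;Y) = H(X) + H(Y) - H(X,Y)
I(X;Y) = 0.5946 + 1.3278 - 1.5082 = 0.4142 bits


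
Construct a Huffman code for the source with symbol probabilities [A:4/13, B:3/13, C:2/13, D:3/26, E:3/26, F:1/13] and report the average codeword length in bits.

Huffman tree construction:
Combine smallest probabilities repeatedly
Resulting codes:
  A: 11 (length 2)
  B: 01 (length 2)
  C: 101 (length 3)
  D: 001 (length 3)
  E: 100 (length 3)
  F: 000 (length 3)
Average length = Σ p(s) × length(s) = 2.4615 bits


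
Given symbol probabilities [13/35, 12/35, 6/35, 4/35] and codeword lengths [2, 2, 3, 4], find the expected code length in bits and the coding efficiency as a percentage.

Average length L = Σ p_i × l_i = 2.4000 bits
Entropy H = 1.8540 bits
Efficiency η = H/L × 100% = 77.25%


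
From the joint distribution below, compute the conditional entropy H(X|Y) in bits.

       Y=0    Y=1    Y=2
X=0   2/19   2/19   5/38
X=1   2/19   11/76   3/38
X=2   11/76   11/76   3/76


H(X|Y) = Σ_y p(y) H(X|Y=y)
  p(Y=0) = 27/76, H(X|Y=0) = 1.5677
  p(Y=1) = 15/38, H(X|Y=1) = 1.5700
  p(Y=2) = 1/4, H(X|Y=2) = 1.4330
H(X|Y) = 0.3553×1.5677 + 0.3947×1.5700 + 0.2500×1.4330 = 1.5349 bits


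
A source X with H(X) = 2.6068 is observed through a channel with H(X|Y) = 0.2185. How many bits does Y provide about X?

I(X;Y) = H(X) - H(X|Y)
I(X;Y) = 2.6068 - 0.2185 = 2.3883 bits


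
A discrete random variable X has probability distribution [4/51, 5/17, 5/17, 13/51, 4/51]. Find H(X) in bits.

H(X) = -Σ p(x) log₂ p(x)
  -4/51 × log₂(4/51) = 0.2880
  -5/17 × log₂(5/17) = 0.5193
  -5/17 × log₂(5/17) = 0.5193
  -13/51 × log₂(13/51) = 0.5027
  -4/51 × log₂(4/51) = 0.2880
H(X) = 2.1173 bits


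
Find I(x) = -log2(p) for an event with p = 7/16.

Information content I(x) = -log₂(p(x))
I = -log₂(7/16) = -log₂(0.4375)
I = 1.1926 bits


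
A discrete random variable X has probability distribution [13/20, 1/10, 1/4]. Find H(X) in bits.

H(X) = -Σ p(x) log₂ p(x)
  -13/20 × log₂(13/20) = 0.4040
  -1/10 × log₂(1/10) = 0.3322
  -1/4 × log₂(1/4) = 0.5000
H(X) = 1.2362 bits


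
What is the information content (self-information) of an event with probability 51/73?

Information content I(x) = -log₂(p(x))
I = -log₂(51/73) = -log₂(0.6986)
I = 0.5174 bits


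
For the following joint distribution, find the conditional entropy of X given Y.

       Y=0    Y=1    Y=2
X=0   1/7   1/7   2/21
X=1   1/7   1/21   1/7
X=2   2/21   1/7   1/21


H(X|Y) = Σ_y p(y) H(X|Y=y)
  p(Y=0) = 8/21, H(X|Y=0) = 1.5613
  p(Y=1) = 1/3, H(X|Y=1) = 1.4488
  p(Y=2) = 2/7, H(X|Y=2) = 1.4591
H(X|Y) = 0.3810×1.5613 + 0.3333×1.4488 + 0.2857×1.4591 = 1.4946 bits


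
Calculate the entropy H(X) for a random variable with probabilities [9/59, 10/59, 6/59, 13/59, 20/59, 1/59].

H(X) = -Σ p(x) log₂ p(x)
  -9/59 × log₂(9/59) = 0.4138
  -10/59 × log₂(10/59) = 0.4340
  -6/59 × log₂(6/59) = 0.3354
  -13/59 × log₂(13/59) = 0.4808
  -20/59 × log₂(20/59) = 0.5291
  -1/59 × log₂(1/59) = 0.0997
H(X) = 2.2928 bits


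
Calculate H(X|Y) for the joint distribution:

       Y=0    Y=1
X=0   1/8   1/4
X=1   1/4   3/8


H(X|Y) = Σ_y p(y) H(X|Y=y)
  p(Y=0) = 3/8, H(X|Y=0) = 0.9183
  p(Y=1) = 5/8, H(X|Y=1) = 0.9710
H(X|Y) = 0.3750×0.9183 + 0.6250×0.9710 = 0.9512 bits


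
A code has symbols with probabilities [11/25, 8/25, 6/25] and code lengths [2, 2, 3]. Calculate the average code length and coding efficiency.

Average length L = Σ p_i × l_i = 2.2400 bits
Entropy H = 1.5413 bits
Efficiency η = H/L × 100% = 68.81%


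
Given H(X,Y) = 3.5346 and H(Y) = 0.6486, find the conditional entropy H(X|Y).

Chain rule: H(X,Y) = H(X|Y) + H(Y)
H(X|Y) = H(X,Y) - H(Y) = 3.5346 - 0.6486 = 2.886 bits


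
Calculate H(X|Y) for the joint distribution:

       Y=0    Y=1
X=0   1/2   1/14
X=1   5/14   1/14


H(X|Y) = Σ_y p(y) H(X|Y=y)
  p(Y=0) = 6/7, H(X|Y=0) = 0.9799
  p(Y=1) = 1/7, H(X|Y=1) = 1.0000
H(X|Y) = 0.8571×0.9799 + 0.1429×1.0000 = 0.9827 bits


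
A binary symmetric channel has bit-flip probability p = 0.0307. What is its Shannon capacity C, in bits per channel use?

For BSC with error probability p:
C = 1 - H(p) where H(p) is binary entropy
H(0.0307) = -0.0307 × log₂(0.0307) - 0.9693 × log₂(0.9693)
H(p) = 0.1979
C = 1 - 0.1979 = 0.8021 bits/use


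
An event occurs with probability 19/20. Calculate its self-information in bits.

Information content I(x) = -log₂(p(x))
I = -log₂(19/20) = -log₂(0.9500)
I = 0.0740 bits


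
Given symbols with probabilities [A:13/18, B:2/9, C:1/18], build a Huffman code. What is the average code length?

Huffman tree construction:
Combine smallest probabilities repeatedly
Resulting codes:
  A: 1 (length 1)
  B: 01 (length 2)
  C: 00 (length 2)
Average length = Σ p(s) × length(s) = 1.2778 bits


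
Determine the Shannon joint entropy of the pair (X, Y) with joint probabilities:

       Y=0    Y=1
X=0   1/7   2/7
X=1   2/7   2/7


H(X,Y) = -Σ p(x,y) log₂ p(x,y)
  p(0,0)=1/7: -0.1429 × log₂(0.1429) = 0.4011
  p(0,1)=2/7: -0.2857 × log₂(0.2857) = 0.5164
  p(1,0)=2/7: -0.2857 × log₂(0.2857) = 0.5164
  p(1,1)=2/7: -0.2857 × log₂(0.2857) = 0.5164
H(X,Y) = 1.9502 bits


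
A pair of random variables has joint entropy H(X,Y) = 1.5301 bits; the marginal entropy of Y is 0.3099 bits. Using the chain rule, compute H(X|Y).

Chain rule: H(X,Y) = H(X|Y) + H(Y)
H(X|Y) = H(X,Y) - H(Y) = 1.5301 - 0.3099 = 1.2202 bits


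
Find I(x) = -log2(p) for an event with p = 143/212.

Information content I(x) = -log₂(p(x))
I = -log₂(143/212) = -log₂(0.6745)
I = 0.5680 bits


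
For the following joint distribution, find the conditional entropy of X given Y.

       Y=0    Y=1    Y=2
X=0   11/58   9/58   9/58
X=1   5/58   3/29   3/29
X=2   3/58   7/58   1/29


H(X|Y) = Σ_y p(y) H(X|Y=y)
  p(Y=0) = 19/58, H(X|Y=0) = 1.3838
  p(Y=1) = 11/29, H(X|Y=1) = 1.5644
  p(Y=2) = 17/58, H(X|Y=2) = 1.3793
H(X|Y) = 0.3276×1.3838 + 0.3793×1.5644 + 0.2931×1.3793 = 1.4510 bits


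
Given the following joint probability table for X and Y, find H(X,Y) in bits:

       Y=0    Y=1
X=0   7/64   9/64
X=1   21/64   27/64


H(X,Y) = -Σ p(x,y) log₂ p(x,y)
  p(0,0)=7/64: -0.1094 × log₂(0.1094) = 0.3492
  p(0,1)=9/64: -0.1406 × log₂(0.1406) = 0.3980
  p(1,0)=21/64: -0.3281 × log₂(0.3281) = 0.5275
  p(1,1)=27/64: -0.4219 × log₂(0.4219) = 0.5253
H(X,Y) = 1.8000 bits


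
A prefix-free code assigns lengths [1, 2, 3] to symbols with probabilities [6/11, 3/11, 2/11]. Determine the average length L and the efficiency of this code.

Average length L = Σ p_i × l_i = 1.6364 bits
Entropy H = 1.4354 bits
Efficiency η = H/L × 100% = 87.72%


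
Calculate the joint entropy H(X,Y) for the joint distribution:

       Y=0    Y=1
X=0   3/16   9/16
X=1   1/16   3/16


H(X,Y) = -Σ p(x,y) log₂ p(x,y)
  p(0,0)=3/16: -0.1875 × log₂(0.1875) = 0.4528
  p(0,1)=9/16: -0.5625 × log₂(0.5625) = 0.4669
  p(1,0)=1/16: -0.0625 × log₂(0.0625) = 0.2500
  p(1,1)=3/16: -0.1875 × log₂(0.1875) = 0.4528
H(X,Y) = 1.6226 bits


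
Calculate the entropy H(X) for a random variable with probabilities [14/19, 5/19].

H(X) = -Σ p(x) log₂ p(x)
  -14/19 × log₂(14/19) = 0.3246
  -5/19 × log₂(5/19) = 0.5068
H(X) = 0.8315 bits


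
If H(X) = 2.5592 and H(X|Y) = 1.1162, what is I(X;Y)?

I(X;Y) = H(X) - H(X|Y)
I(X;Y) = 2.5592 - 1.1162 = 1.443 bits


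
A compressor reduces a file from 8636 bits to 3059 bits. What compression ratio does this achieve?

Compression ratio = Original / Compressed
= 8636 / 3059 = 2.82:1


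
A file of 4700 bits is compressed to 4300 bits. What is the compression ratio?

Compression ratio = Original / Compressed
= 4700 / 4300 = 1.09:1


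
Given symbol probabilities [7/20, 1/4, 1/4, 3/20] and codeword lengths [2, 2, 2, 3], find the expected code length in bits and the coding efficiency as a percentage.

Average length L = Σ p_i × l_i = 2.1500 bits
Entropy H = 1.9406 bits
Efficiency η = H/L × 100% = 90.26%


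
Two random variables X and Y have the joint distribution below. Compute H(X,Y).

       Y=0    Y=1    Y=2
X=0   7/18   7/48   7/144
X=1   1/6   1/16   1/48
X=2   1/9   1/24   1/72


H(X,Y) = -Σ p(x,y) log₂ p(x,y)
  p(0,0)=7/18: -0.3889 × log₂(0.3889) = 0.5299
  p(0,1)=7/48: -0.1458 × log₂(0.1458) = 0.4051
  p(0,2)=7/144: -0.0486 × log₂(0.0486) = 0.2121
  p(1,0)=1/6: -0.1667 × log₂(0.1667) = 0.4308
  p(1,1)=1/16: -0.0625 × log₂(0.0625) = 0.2500
  p(1,2)=1/48: -0.0208 × log₂(0.0208) = 0.1164
  p(2,0)=1/9: -0.1111 × log₂(0.1111) = 0.3522
  p(2,1)=1/24: -0.0417 × log₂(0.0417) = 0.1910
  p(2,2)=1/72: -0.0139 × log₂(0.0139) = 0.0857
H(X,Y) = 2.5732 bits


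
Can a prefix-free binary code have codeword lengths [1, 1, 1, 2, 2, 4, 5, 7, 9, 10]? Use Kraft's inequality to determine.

Kraft inequality: Σ 2^(-l_i) ≤ 1 for prefix-free code
Calculating: 2^(-1) + 2^(-1) + 2^(-1) + 2^(-2) + 2^(-2) + 2^(-4) + 2^(-5) + 2^(-7) + 2^(-9) + 2^(-10)
= 0.5 + 0.5 + 0.5 + 0.25 + 0.25 + 0.0625 + 0.03125 + 0.0078125 + 0.001953125 + 0.0009765625
= 2.1045
Since 2.1045 > 1, prefix-free code does not exist


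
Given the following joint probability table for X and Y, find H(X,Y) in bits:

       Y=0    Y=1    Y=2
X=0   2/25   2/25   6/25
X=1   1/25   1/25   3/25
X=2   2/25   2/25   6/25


H(X,Y) = -Σ p(x,y) log₂ p(x,y)
  p(0,0)=2/25: -0.0800 × log₂(0.0800) = 0.2915
  p(0,1)=2/25: -0.0800 × log₂(0.0800) = 0.2915
  p(0,2)=6/25: -0.2400 × log₂(0.2400) = 0.4941
  p(1,0)=1/25: -0.0400 × log₂(0.0400) = 0.1858
  p(1,1)=1/25: -0.0400 × log₂(0.0400) = 0.1858
  p(1,2)=3/25: -0.1200 × log₂(0.1200) = 0.3671
  p(2,0)=2/25: -0.0800 × log₂(0.0800) = 0.2915
  p(2,1)=2/25: -0.0800 × log₂(0.0800) = 0.2915
  p(2,2)=6/25: -0.2400 × log₂(0.2400) = 0.4941
H(X,Y) = 2.8929 bits


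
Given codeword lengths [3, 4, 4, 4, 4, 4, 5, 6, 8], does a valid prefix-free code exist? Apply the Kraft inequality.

Kraft inequality: Σ 2^(-l_i) ≤ 1 for prefix-free code
Calculating: 2^(-3) + 2^(-4) + 2^(-4) + 2^(-4) + 2^(-4) + 2^(-4) + 2^(-5) + 2^(-6) + 2^(-8)
= 0.125 + 0.0625 + 0.0625 + 0.0625 + 0.0625 + 0.0625 + 0.03125 + 0.015625 + 0.00390625
= 0.4883
Since 0.4883 ≤ 1, prefix-free code exists


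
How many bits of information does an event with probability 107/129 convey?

Information content I(x) = -log₂(p(x))
I = -log₂(107/129) = -log₂(0.8295)
I = 0.2698 bits


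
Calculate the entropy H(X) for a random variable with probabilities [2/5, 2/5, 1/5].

H(X) = -Σ p(x) log₂ p(x)
  -2/5 × log₂(2/5) = 0.5288
  -2/5 × log₂(2/5) = 0.5288
  -1/5 × log₂(1/5) = 0.4644
H(X) = 1.5219 bits


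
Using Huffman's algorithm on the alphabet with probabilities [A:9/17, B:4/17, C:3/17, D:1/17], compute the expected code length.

Huffman tree construction:
Combine smallest probabilities repeatedly
Resulting codes:
  A: 1 (length 1)
  B: 00 (length 2)
  C: 011 (length 3)
  D: 010 (length 3)
Average length = Σ p(s) × length(s) = 1.7059 bits


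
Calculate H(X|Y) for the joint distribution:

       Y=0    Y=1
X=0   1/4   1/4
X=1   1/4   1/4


H(X|Y) = Σ_y p(y) H(X|Y=y)
  p(Y=0) = 1/2, H(X|Y=0) = 1.0000
  p(Y=1) = 1/2, H(X|Y=1) = 1.0000
H(X|Y) = 0.5000×1.0000 + 0.5000×1.0000 = 1.0000 bits


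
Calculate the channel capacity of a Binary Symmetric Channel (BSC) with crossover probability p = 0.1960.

For BSC with error probability p:
C = 1 - H(p) where H(p) is binary entropy
H(0.1960) = -0.1960 × log₂(0.1960) - 0.8040 × log₂(0.8040)
H(p) = 0.7139
C = 1 - 0.7139 = 0.2861 bits/use


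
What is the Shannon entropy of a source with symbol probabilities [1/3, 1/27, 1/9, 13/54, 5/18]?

H(X) = -Σ p(x) log₂ p(x)
  -1/3 × log₂(1/3) = 0.5283
  -1/27 × log₂(1/27) = 0.1761
  -1/9 × log₂(1/9) = 0.3522
  -13/54 × log₂(13/54) = 0.4946
  -5/18 × log₂(5/18) = 0.5133
H(X) = 2.0646 bits


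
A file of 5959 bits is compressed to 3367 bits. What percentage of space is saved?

Space savings = (1 - Compressed/Original) × 100%
= (1 - 3367/5959) × 100%
= 43.50%


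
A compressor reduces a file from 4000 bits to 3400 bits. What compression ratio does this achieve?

Compression ratio = Original / Compressed
= 4000 / 3400 = 1.18:1


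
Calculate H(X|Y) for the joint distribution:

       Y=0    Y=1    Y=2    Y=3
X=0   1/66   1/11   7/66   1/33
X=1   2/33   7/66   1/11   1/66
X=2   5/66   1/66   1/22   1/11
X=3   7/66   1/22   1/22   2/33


H(X|Y) = Σ_y p(y) H(X|Y=y)
  p(Y=0) = 17/66, H(X|Y=0) = 1.7780
  p(Y=1) = 17/66, H(X|Y=1) = 1.7395
  p(Y=2) = 19/66, H(X|Y=2) = 1.8968
  p(Y=3) = 13/66, H(X|Y=3) = 1.7381
H(X|Y) = 0.2576×1.7780 + 0.2576×1.7395 + 0.2879×1.8968 + 0.1970×1.7381 = 1.7944 bits


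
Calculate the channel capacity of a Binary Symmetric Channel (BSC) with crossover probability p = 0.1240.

For BSC with error probability p:
C = 1 - H(p) where H(p) is binary entropy
H(0.1240) = -0.1240 × log₂(0.1240) - 0.8760 × log₂(0.8760)
H(p) = 0.5408
C = 1 - 0.5408 = 0.4592 bits/use


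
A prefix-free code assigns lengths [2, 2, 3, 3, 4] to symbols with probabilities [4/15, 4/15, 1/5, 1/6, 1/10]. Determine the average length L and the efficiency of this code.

Average length L = Σ p_i × l_i = 2.5667 bits
Entropy H = 2.2444 bits
Efficiency η = H/L × 100% = 87.44%


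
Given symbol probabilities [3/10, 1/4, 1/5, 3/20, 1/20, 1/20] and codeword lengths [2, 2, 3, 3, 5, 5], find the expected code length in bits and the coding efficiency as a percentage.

Average length L = Σ p_i × l_i = 2.6500 bits
Entropy H = 2.3282 bits
Efficiency η = H/L × 100% = 87.86%


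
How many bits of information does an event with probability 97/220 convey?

Information content I(x) = -log₂(p(x))
I = -log₂(97/220) = -log₂(0.4409)
I = 1.1814 bits


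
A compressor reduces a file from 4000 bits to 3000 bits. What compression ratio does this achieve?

Compression ratio = Original / Compressed
= 4000 / 3000 = 1.33:1


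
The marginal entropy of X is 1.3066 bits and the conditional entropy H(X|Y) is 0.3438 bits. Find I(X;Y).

I(X;Y) = H(X) - H(X|Y)
I(X;Y) = 1.3066 - 0.3438 = 0.9628 bits


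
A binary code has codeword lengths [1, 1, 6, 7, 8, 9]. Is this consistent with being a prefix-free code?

Kraft inequality: Σ 2^(-l_i) ≤ 1 for prefix-free code
Calculating: 2^(-1) + 2^(-1) + 2^(-6) + 2^(-7) + 2^(-8) + 2^(-9)
= 0.5 + 0.5 + 0.015625 + 0.0078125 + 0.00390625 + 0.001953125
= 1.0293
Since 1.0293 > 1, prefix-free code does not exist


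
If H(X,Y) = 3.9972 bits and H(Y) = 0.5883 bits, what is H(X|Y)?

Chain rule: H(X,Y) = H(X|Y) + H(Y)
H(X|Y) = H(X,Y) - H(Y) = 3.9972 - 0.5883 = 3.4089 bits


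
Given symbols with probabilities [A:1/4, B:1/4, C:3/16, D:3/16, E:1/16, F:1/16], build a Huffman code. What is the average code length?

Huffman tree construction:
Combine smallest probabilities repeatedly
Resulting codes:
  A: 01 (length 2)
  B: 10 (length 2)
  C: 111 (length 3)
  D: 00 (length 2)
  E: 1100 (length 4)
  F: 1101 (length 4)
Average length = Σ p(s) × length(s) = 2.4375 bits


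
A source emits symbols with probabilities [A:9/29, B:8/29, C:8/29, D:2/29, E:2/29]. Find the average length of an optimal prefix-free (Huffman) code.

Huffman tree construction:
Combine smallest probabilities repeatedly
Resulting codes:
  A: 11 (length 2)
  B: 01 (length 2)
  C: 10 (length 2)
  D: 000 (length 3)
  E: 001 (length 3)
Average length = Σ p(s) × length(s) = 2.1379 bits


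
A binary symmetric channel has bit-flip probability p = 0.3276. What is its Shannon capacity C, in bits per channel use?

For BSC with error probability p:
C = 1 - H(p) where H(p) is binary entropy
H(0.3276) = -0.3276 × log₂(0.3276) - 0.6724 × log₂(0.6724)
H(p) = 0.9125
C = 1 - 0.9125 = 0.0875 bits/use


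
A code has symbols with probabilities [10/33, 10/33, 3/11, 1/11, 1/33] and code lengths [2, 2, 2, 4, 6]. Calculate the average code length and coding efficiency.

Average length L = Σ p_i × l_i = 2.3030 bits
Entropy H = 2.0225 bits
Efficiency η = H/L × 100% = 87.82%


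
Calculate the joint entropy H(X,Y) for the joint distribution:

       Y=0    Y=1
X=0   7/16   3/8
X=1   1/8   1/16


H(X,Y) = -Σ p(x,y) log₂ p(x,y)
  p(0,0)=7/16: -0.4375 × log₂(0.4375) = 0.5218
  p(0,1)=3/8: -0.3750 × log₂(0.3750) = 0.5306
  p(1,0)=1/8: -0.1250 × log₂(0.1250) = 0.3750
  p(1,1)=1/16: -0.0625 × log₂(0.0625) = 0.2500
H(X,Y) = 1.6774 bits


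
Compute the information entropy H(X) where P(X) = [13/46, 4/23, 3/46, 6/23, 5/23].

H(X) = -Σ p(x) log₂ p(x)
  -13/46 × log₂(13/46) = 0.5152
  -4/23 × log₂(4/23) = 0.4389
  -3/46 × log₂(3/46) = 0.2569
  -6/23 × log₂(6/23) = 0.5057
  -5/23 × log₂(5/23) = 0.4786
H(X) = 2.1953 bits


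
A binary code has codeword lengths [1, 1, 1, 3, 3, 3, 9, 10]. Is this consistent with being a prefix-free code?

Kraft inequality: Σ 2^(-l_i) ≤ 1 for prefix-free code
Calculating: 2^(-1) + 2^(-1) + 2^(-1) + 2^(-3) + 2^(-3) + 2^(-3) + 2^(-9) + 2^(-10)
= 0.5 + 0.5 + 0.5 + 0.125 + 0.125 + 0.125 + 0.001953125 + 0.0009765625
= 1.8779
Since 1.8779 > 1, prefix-free code does not exist


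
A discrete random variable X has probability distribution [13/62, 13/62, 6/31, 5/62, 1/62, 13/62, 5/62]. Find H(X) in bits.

H(X) = -Σ p(x) log₂ p(x)
  -13/62 × log₂(13/62) = 0.4726
  -13/62 × log₂(13/62) = 0.4726
  -6/31 × log₂(6/31) = 0.4586
  -5/62 × log₂(5/62) = 0.2929
  -1/62 × log₂(1/62) = 0.0960
  -13/62 × log₂(13/62) = 0.4726
  -5/62 × log₂(5/62) = 0.2929
H(X) = 2.5581 bits


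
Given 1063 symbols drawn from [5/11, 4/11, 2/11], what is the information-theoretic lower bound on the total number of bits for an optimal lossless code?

Entropy H = 1.4949 bits/symbol
Minimum bits = H × n = 1.4949 × 1063
= 1589.10 bits


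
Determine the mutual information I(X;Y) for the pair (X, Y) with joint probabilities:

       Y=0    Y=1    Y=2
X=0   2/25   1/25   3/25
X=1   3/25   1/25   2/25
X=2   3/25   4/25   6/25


H(X) = 1.4788, H(Y) = 1.5413, H(X,Y) = 2.9729
I(X;Y) = H(X) + H(Y) - H(X,Y) = 0.0473 bits


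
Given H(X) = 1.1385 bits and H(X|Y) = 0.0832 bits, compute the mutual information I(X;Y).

I(X;Y) = H(X) - H(X|Y)
I(X;Y) = 1.1385 - 0.0832 = 1.0553 bits


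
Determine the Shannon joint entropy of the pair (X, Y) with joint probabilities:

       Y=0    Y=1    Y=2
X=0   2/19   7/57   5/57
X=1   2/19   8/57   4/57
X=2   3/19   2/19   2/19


H(X,Y) = -Σ p(x,y) log₂ p(x,y)
  p(0,0)=2/19: -0.1053 × log₂(0.1053) = 0.3419
  p(0,1)=7/57: -0.1228 × log₂(0.1228) = 0.3716
  p(0,2)=5/57: -0.0877 × log₂(0.0877) = 0.3080
  p(1,0)=2/19: -0.1053 × log₂(0.1053) = 0.3419
  p(1,1)=8/57: -0.1404 × log₂(0.1404) = 0.3976
  p(1,2)=4/57: -0.0702 × log₂(0.0702) = 0.2690
  p(2,0)=3/19: -0.1579 × log₂(0.1579) = 0.4205
  p(2,1)=2/19: -0.1053 × log₂(0.1053) = 0.3419
  p(2,2)=2/19: -0.1053 × log₂(0.1053) = 0.3419
H(X,Y) = 3.1341 bits


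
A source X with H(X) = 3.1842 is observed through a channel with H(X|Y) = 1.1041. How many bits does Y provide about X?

I(X;Y) = H(X) - H(X|Y)
I(X;Y) = 3.1842 - 1.1041 = 2.0801 bits


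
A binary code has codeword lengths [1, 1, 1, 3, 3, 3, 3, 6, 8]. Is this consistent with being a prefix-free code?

Kraft inequality: Σ 2^(-l_i) ≤ 1 for prefix-free code
Calculating: 2^(-1) + 2^(-1) + 2^(-1) + 2^(-3) + 2^(-3) + 2^(-3) + 2^(-3) + 2^(-6) + 2^(-8)
= 0.5 + 0.5 + 0.5 + 0.125 + 0.125 + 0.125 + 0.125 + 0.015625 + 0.00390625
= 2.0195
Since 2.0195 > 1, prefix-free code does not exist


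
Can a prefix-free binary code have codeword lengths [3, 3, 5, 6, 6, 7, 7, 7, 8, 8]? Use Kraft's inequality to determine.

Kraft inequality: Σ 2^(-l_i) ≤ 1 for prefix-free code
Calculating: 2^(-3) + 2^(-3) + 2^(-5) + 2^(-6) + 2^(-6) + 2^(-7) + 2^(-7) + 2^(-7) + 2^(-8) + 2^(-8)
= 0.125 + 0.125 + 0.03125 + 0.015625 + 0.015625 + 0.0078125 + 0.0078125 + 0.0078125 + 0.00390625 + 0.00390625
= 0.3438
Since 0.3438 ≤ 1, prefix-free code exists


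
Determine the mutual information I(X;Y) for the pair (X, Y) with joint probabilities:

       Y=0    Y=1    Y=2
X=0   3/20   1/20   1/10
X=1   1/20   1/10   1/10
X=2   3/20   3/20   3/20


H(X) = 1.5395, H(Y) = 1.5813, H(X,Y) = 3.0710
I(X;Y) = H(X) + H(Y) - H(X,Y) = 0.0498 bits


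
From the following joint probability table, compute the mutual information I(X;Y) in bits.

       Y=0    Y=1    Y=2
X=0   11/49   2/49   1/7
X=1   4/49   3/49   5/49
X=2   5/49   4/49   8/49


H(X) = 1.5546, H(Y) = 1.5044, H(X,Y) = 3.0090
I(X;Y) = H(X) + H(Y) - H(X,Y) = 0.0500 bits


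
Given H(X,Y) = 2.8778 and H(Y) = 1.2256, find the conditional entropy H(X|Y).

Chain rule: H(X,Y) = H(X|Y) + H(Y)
H(X|Y) = H(X,Y) - H(Y) = 2.8778 - 1.2256 = 1.6522 bits


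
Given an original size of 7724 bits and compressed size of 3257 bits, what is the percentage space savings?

Space savings = (1 - Compressed/Original) × 100%
= (1 - 3257/7724) × 100%
= 57.83%


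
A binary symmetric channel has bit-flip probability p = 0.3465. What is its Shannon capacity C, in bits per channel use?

For BSC with error probability p:
C = 1 - H(p) where H(p) is binary entropy
H(0.3465) = -0.3465 × log₂(0.3465) - 0.6535 × log₂(0.6535)
H(p) = 0.9309
C = 1 - 0.9309 = 0.0691 bits/use


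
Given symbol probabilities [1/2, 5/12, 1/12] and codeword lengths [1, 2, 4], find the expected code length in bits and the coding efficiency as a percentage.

Average length L = Σ p_i × l_i = 1.6667 bits
Entropy H = 1.3250 bits
Efficiency η = H/L × 100% = 79.50%


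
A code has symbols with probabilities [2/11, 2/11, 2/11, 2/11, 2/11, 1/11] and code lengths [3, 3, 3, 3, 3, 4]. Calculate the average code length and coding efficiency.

Average length L = Σ p_i × l_i = 3.0909 bits
Entropy H = 2.5503 bits
Efficiency η = H/L × 100% = 82.51%


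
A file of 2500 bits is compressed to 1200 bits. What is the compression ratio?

Compression ratio = Original / Compressed
= 2500 / 1200 = 2.08:1


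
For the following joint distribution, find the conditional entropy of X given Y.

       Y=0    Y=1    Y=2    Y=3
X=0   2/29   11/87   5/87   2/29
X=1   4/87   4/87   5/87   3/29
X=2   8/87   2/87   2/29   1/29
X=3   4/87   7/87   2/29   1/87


H(X|Y) = Σ_y p(y) H(X|Y=y)
  p(Y=0) = 22/87, H(X|Y=0) = 1.9363
  p(Y=1) = 8/29, H(X|Y=1) = 1.7639
  p(Y=2) = 22/87, H(X|Y=2) = 1.9940
  p(Y=3) = 19/87, H(X|Y=3) = 1.6798
H(X|Y) = 0.2529×1.9363 + 0.2759×1.7639 + 0.2529×1.9940 + 0.2184×1.6798 = 1.8473 bits


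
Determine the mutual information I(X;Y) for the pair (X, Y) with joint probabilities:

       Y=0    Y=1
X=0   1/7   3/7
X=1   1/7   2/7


H(X) = 0.9852, H(Y) = 0.8631, H(X,Y) = 1.8424
I(X;Y) = H(X) + H(Y) - H(X,Y) = 0.0060 bits


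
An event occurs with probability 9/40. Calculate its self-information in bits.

Information content I(x) = -log₂(p(x))
I = -log₂(9/40) = -log₂(0.2250)
I = 2.1520 bits


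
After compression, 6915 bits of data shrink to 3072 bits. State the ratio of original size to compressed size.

Compression ratio = Original / Compressed
= 6915 / 3072 = 2.25:1


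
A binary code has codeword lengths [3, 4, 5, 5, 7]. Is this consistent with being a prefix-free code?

Kraft inequality: Σ 2^(-l_i) ≤ 1 for prefix-free code
Calculating: 2^(-3) + 2^(-4) + 2^(-5) + 2^(-5) + 2^(-7)
= 0.125 + 0.0625 + 0.03125 + 0.03125 + 0.0078125
= 0.2578
Since 0.2578 ≤ 1, prefix-free code exists


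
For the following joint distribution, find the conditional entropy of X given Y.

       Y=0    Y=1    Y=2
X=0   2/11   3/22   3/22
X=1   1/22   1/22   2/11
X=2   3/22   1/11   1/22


H(X|Y) = Σ_y p(y) H(X|Y=y)
  p(Y=0) = 4/11, H(X|Y=0) = 1.4056
  p(Y=1) = 3/11, H(X|Y=1) = 1.4591
  p(Y=2) = 4/11, H(X|Y=2) = 1.4056
H(X|Y) = 0.3636×1.4056 + 0.2727×1.4591 + 0.3636×1.4056 = 1.4202 bits


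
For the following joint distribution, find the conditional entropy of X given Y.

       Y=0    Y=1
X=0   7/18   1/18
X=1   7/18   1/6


H(X|Y) = Σ_y p(y) H(X|Y=y)
  p(Y=0) = 7/9, H(X|Y=0) = 1.0000
  p(Y=1) = 2/9, H(X|Y=1) = 0.8113
H(X|Y) = 0.7778×1.0000 + 0.2222×0.8113 = 0.9581 bits


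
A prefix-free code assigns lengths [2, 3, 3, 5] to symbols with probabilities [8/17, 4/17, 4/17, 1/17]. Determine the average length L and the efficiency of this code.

Average length L = Σ p_i × l_i = 2.6471 bits
Entropy H = 1.7345 bits
Efficiency η = H/L × 100% = 65.53%


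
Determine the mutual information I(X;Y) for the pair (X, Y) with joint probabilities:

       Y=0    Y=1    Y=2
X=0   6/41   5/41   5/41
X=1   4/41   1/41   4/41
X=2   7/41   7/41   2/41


H(X) = 1.5398, H(Y) = 1.5613, H(X,Y) = 3.0153
I(X;Y) = H(X) + H(Y) - H(X,Y) = 0.0858 bits


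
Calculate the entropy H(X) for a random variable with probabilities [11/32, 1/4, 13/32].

H(X) = -Σ p(x) log₂ p(x)
  -11/32 × log₂(11/32) = 0.5296
  -1/4 × log₂(1/4) = 0.5000
  -13/32 × log₂(13/32) = 0.5279
H(X) = 1.5575 bits


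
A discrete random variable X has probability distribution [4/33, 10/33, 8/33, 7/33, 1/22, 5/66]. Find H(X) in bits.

H(X) = -Σ p(x) log₂ p(x)
  -4/33 × log₂(4/33) = 0.3690
  -10/33 × log₂(10/33) = 0.5220
  -8/33 × log₂(8/33) = 0.4956
  -7/33 × log₂(7/33) = 0.4745
  -1/22 × log₂(1/22) = 0.2027
  -5/66 × log₂(5/66) = 0.2820
H(X) = 2.3458 bits


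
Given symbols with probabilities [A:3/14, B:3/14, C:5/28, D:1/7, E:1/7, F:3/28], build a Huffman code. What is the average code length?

Huffman tree construction:
Combine smallest probabilities repeatedly
Resulting codes:
  A: 00 (length 2)
  B: 01 (length 2)
  C: 111 (length 3)
  D: 101 (length 3)
  E: 110 (length 3)
  F: 100 (length 3)
Average length = Σ p(s) × length(s) = 2.5714 bits


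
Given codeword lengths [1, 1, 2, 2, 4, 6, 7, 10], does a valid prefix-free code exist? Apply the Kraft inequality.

Kraft inequality: Σ 2^(-l_i) ≤ 1 for prefix-free code
Calculating: 2^(-1) + 2^(-1) + 2^(-2) + 2^(-2) + 2^(-4) + 2^(-6) + 2^(-7) + 2^(-10)
= 0.5 + 0.5 + 0.25 + 0.25 + 0.0625 + 0.015625 + 0.0078125 + 0.0009765625
= 1.5869
Since 1.5869 > 1, prefix-free code does not exist


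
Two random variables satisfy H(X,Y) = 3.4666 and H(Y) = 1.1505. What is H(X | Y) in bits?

Chain rule: H(X,Y) = H(X|Y) + H(Y)
H(X|Y) = H(X,Y) - H(Y) = 3.4666 - 1.1505 = 2.3161 bits


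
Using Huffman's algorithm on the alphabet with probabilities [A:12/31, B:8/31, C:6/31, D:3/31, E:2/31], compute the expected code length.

Huffman tree construction:
Combine smallest probabilities repeatedly
Resulting codes:
  A: 0 (length 1)
  B: 10 (length 2)
  C: 111 (length 3)
  D: 1101 (length 4)
  E: 1100 (length 4)
Average length = Σ p(s) × length(s) = 2.1290 bits


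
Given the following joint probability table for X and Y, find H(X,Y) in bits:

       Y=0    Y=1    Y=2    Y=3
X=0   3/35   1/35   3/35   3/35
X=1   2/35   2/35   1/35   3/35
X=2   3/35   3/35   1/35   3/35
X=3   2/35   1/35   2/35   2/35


H(X,Y) = -Σ p(x,y) log₂ p(x,y)
  p(0,0)=3/35: -0.0857 × log₂(0.0857) = 0.3038
  p(0,1)=1/35: -0.0286 × log₂(0.0286) = 0.1466
  p(0,2)=3/35: -0.0857 × log₂(0.0857) = 0.3038
  p(0,3)=3/35: -0.0857 × log₂(0.0857) = 0.3038
  p(1,0)=2/35: -0.0571 × log₂(0.0571) = 0.2360
  p(1,1)=2/35: -0.0571 × log₂(0.0571) = 0.2360
  p(1,2)=1/35: -0.0286 × log₂(0.0286) = 0.1466
  p(1,3)=3/35: -0.0857 × log₂(0.0857) = 0.3038
  p(2,0)=3/35: -0.0857 × log₂(0.0857) = 0.3038
  p(2,1)=3/35: -0.0857 × log₂(0.0857) = 0.3038
  p(2,2)=1/35: -0.0286 × log₂(0.0286) = 0.1466
  p(2,3)=3/35: -0.0857 × log₂(0.0857) = 0.3038
  p(3,0)=2/35: -0.0571 × log₂(0.0571) = 0.2360
  p(3,1)=1/35: -0.0286 × log₂(0.0286) = 0.1466
  p(3,2)=2/35: -0.0571 × log₂(0.0571) = 0.2360
  p(3,3)=2/35: -0.0571 × log₂(0.0571) = 0.2360
H(X,Y) = 3.8926 bits


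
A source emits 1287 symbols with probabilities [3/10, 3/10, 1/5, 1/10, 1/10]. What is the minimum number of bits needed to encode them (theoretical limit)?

Entropy H = 2.1710 bits/symbol
Minimum bits = H × n = 2.1710 × 1287
= 2794.01 bits


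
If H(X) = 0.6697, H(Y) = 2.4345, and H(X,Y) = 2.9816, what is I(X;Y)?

I(X;Y) = H(X) + H(Y) - H(X,Y)
I(X;Y) = 0.6697 + 2.4345 - 2.9816 = 0.1226 bits


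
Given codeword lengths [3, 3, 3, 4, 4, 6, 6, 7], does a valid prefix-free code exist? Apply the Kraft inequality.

Kraft inequality: Σ 2^(-l_i) ≤ 1 for prefix-free code
Calculating: 2^(-3) + 2^(-3) + 2^(-3) + 2^(-4) + 2^(-4) + 2^(-6) + 2^(-6) + 2^(-7)
= 0.125 + 0.125 + 0.125 + 0.0625 + 0.0625 + 0.015625 + 0.015625 + 0.0078125
= 0.5391
Since 0.5391 ≤ 1, prefix-free code exists


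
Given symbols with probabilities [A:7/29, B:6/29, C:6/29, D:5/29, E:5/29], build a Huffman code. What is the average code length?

Huffman tree construction:
Combine smallest probabilities repeatedly
Resulting codes:
  A: 10 (length 2)
  B: 00 (length 2)
  C: 01 (length 2)
  D: 110 (length 3)
  E: 111 (length 3)
Average length = Σ p(s) × length(s) = 2.3448 bits


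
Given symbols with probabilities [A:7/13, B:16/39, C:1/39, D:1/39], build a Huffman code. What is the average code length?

Huffman tree construction:
Combine smallest probabilities repeatedly
Resulting codes:
  A: 1 (length 1)
  B: 01 (length 2)
  C: 000 (length 3)
  D: 001 (length 3)
Average length = Σ p(s) × length(s) = 1.5128 bits


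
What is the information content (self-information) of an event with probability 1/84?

Information content I(x) = -log₂(p(x))
I = -log₂(1/84) = -log₂(0.0119)
I = 6.3923 bits


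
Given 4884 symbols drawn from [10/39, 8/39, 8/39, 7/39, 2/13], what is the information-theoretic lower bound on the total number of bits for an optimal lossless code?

Entropy H = 2.3013 bits/symbol
Minimum bits = H × n = 2.3013 × 4884
= 11239.48 bits


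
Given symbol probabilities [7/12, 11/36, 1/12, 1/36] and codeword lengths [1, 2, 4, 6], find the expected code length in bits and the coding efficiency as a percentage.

Average length L = Σ p_i × l_i = 1.6944 bits
Entropy H = 1.4186 bits
Efficiency η = H/L × 100% = 83.72%


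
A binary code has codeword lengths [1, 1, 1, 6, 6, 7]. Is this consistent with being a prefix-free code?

Kraft inequality: Σ 2^(-l_i) ≤ 1 for prefix-free code
Calculating: 2^(-1) + 2^(-1) + 2^(-1) + 2^(-6) + 2^(-6) + 2^(-7)
= 0.5 + 0.5 + 0.5 + 0.015625 + 0.015625 + 0.0078125
= 1.5391
Since 1.5391 > 1, prefix-free code does not exist


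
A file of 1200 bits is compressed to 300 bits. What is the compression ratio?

Compression ratio = Original / Compressed
= 1200 / 300 = 4.00:1


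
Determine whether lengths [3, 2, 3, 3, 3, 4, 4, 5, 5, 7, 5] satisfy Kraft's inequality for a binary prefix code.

Kraft inequality: Σ 2^(-l_i) ≤ 1 for prefix-free code
Calculating: 2^(-3) + 2^(-2) + 2^(-3) + 2^(-3) + 2^(-3) + 2^(-4) + 2^(-4) + 2^(-5) + 2^(-5) + 2^(-7) + 2^(-5)
= 0.125 + 0.25 + 0.125 + 0.125 + 0.125 + 0.0625 + 0.0625 + 0.03125 + 0.03125 + 0.0078125 + 0.03125
= 0.9766
Since 0.9766 ≤ 1, prefix-free code exists


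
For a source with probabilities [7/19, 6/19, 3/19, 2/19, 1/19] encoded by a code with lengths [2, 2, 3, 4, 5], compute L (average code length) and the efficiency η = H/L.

Average length L = Σ p_i × l_i = 2.5263 bits
Entropy H = 2.0418 bits
Efficiency η = H/L × 100% = 80.82%


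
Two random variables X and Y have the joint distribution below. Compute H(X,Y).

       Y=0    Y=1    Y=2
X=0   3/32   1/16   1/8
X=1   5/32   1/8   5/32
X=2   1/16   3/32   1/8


H(X,Y) = -Σ p(x,y) log₂ p(x,y)
  p(0,0)=3/32: -0.0938 × log₂(0.0938) = 0.3202
  p(0,1)=1/16: -0.0625 × log₂(0.0625) = 0.2500
  p(0,2)=1/8: -0.1250 × log₂(0.1250) = 0.3750
  p(1,0)=5/32: -0.1562 × log₂(0.1562) = 0.4184
  p(1,1)=1/8: -0.1250 × log₂(0.1250) = 0.3750
  p(1,2)=5/32: -0.1562 × log₂(0.1562) = 0.4184
  p(2,0)=1/16: -0.0625 × log₂(0.0625) = 0.2500
  p(2,1)=3/32: -0.0938 × log₂(0.0938) = 0.3202
  p(2,2)=1/8: -0.1250 × log₂(0.1250) = 0.3750
H(X,Y) = 3.1022 bits


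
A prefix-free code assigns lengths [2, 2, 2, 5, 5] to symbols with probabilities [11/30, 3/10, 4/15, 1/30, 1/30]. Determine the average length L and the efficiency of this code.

Average length L = Σ p_i × l_i = 2.2000 bits
Entropy H = 1.8875 bits
Efficiency η = H/L × 100% = 85.79%


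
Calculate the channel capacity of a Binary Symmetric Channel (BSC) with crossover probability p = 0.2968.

For BSC with error probability p:
C = 1 - H(p) where H(p) is binary entropy
H(0.2968) = -0.2968 × log₂(0.2968) - 0.7032 × log₂(0.7032)
H(p) = 0.8773
C = 1 - 0.8773 = 0.1227 bits/use


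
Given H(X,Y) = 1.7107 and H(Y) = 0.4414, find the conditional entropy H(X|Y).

Chain rule: H(X,Y) = H(X|Y) + H(Y)
H(X|Y) = H(X,Y) - H(Y) = 1.7107 - 0.4414 = 1.2693 bits


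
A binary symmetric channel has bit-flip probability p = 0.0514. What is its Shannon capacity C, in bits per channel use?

For BSC with error probability p:
C = 1 - H(p) where H(p) is binary entropy
H(0.0514) = -0.0514 × log₂(0.0514) - 0.9486 × log₂(0.9486)
H(p) = 0.2923
C = 1 - 0.2923 = 0.7077 bits/use


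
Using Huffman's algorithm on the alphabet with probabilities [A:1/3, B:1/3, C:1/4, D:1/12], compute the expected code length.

Huffman tree construction:
Combine smallest probabilities repeatedly
Resulting codes:
  A: 10 (length 2)
  B: 11 (length 2)
  C: 01 (length 2)
  D: 00 (length 2)
Average length = Σ p(s) × length(s) = 2.0000 bits


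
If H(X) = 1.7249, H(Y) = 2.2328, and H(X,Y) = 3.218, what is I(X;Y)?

I(X;Y) = H(X) + H(Y) - H(X,Y)
I(X;Y) = 1.7249 + 2.2328 - 3.218 = 0.7397 bits


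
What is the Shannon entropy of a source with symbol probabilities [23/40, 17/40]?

H(X) = -Σ p(x) log₂ p(x)
  -23/40 × log₂(23/40) = 0.4591
  -17/40 × log₂(17/40) = 0.5246
H(X) = 0.9837 bits


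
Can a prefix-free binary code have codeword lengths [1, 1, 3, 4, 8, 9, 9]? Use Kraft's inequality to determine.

Kraft inequality: Σ 2^(-l_i) ≤ 1 for prefix-free code
Calculating: 2^(-1) + 2^(-1) + 2^(-3) + 2^(-4) + 2^(-8) + 2^(-9) + 2^(-9)
= 0.5 + 0.5 + 0.125 + 0.0625 + 0.00390625 + 0.001953125 + 0.001953125
= 1.1953
Since 1.1953 > 1, prefix-free code does not exist


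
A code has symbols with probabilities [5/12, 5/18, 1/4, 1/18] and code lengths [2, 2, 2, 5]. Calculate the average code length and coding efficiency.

Average length L = Σ p_i × l_i = 2.1667 bits
Entropy H = 1.7713 bits
Efficiency η = H/L × 100% = 81.75%


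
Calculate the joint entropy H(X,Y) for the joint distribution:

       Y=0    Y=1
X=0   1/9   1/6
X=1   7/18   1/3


H(X,Y) = -Σ p(x,y) log₂ p(x,y)
  p(0,0)=1/9: -0.1111 × log₂(0.1111) = 0.3522
  p(0,1)=1/6: -0.1667 × log₂(0.1667) = 0.4308
  p(1,0)=7/18: -0.3889 × log₂(0.3889) = 0.5299
  p(1,1)=1/3: -0.3333 × log₂(0.3333) = 0.5283
H(X,Y) = 1.8413 bits


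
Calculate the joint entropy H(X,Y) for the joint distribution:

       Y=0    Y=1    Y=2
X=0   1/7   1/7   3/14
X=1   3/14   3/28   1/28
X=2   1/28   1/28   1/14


H(X,Y) = -Σ p(x,y) log₂ p(x,y)
  p(0,0)=1/7: -0.1429 × log₂(0.1429) = 0.4011
  p(0,1)=1/7: -0.1429 × log₂(0.1429) = 0.4011
  p(0,2)=3/14: -0.2143 × log₂(0.2143) = 0.4762
  p(1,0)=3/14: -0.2143 × log₂(0.2143) = 0.4762
  p(1,1)=3/28: -0.1071 × log₂(0.1071) = 0.3453
  p(1,2)=1/28: -0.0357 × log₂(0.0357) = 0.1717
  p(2,0)=1/28: -0.0357 × log₂(0.0357) = 0.1717
  p(2,1)=1/28: -0.0357 × log₂(0.0357) = 0.1717
  p(2,2)=1/14: -0.0714 × log₂(0.0714) = 0.2720
H(X,Y) = 2.8868 bits


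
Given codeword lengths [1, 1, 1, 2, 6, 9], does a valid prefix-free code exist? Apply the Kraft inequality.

Kraft inequality: Σ 2^(-l_i) ≤ 1 for prefix-free code
Calculating: 2^(-1) + 2^(-1) + 2^(-1) + 2^(-2) + 2^(-6) + 2^(-9)
= 0.5 + 0.5 + 0.5 + 0.25 + 0.015625 + 0.001953125
= 1.7676
Since 1.7676 > 1, prefix-free code does not exist


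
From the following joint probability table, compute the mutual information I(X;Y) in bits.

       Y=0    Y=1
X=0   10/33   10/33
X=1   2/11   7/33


H(X) = 0.9673, H(Y) = 0.9993, H(X,Y) = 1.9656
I(X;Y) = H(X) + H(Y) - H(X,Y) = 0.0010 bits


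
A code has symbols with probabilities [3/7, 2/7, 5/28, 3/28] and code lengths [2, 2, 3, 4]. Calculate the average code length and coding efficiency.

Average length L = Σ p_i × l_i = 2.3929 bits
Entropy H = 1.8294 bits
Efficiency η = H/L × 100% = 76.45%


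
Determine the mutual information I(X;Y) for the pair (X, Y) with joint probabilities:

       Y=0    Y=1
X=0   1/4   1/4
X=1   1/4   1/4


H(X) = 1.0000, H(Y) = 1.0000, H(X,Y) = 2.0000
I(X;Y) = H(X) + H(Y) - H(X,Y) = 0.0000 bits
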